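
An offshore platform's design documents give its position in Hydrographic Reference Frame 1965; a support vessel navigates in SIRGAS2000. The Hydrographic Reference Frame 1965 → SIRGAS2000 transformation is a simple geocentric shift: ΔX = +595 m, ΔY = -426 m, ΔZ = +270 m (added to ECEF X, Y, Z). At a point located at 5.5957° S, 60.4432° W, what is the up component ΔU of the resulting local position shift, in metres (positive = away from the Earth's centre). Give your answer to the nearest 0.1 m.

ΔU = 634.6 m

At φ = -5.5957°, λ = -60.4432°: sin φ = -0.097508, cos φ = 0.995235, sin λ = -0.869867, cos λ = 0.493286.
ΔU = cos φ cos λ·ΔX + cos φ sin λ·ΔY + sin φ·ΔZ = (0.995235)(0.493286)(595) + (0.995235)(-0.869867)(-426) + (-0.097508)(270) = 634.58 m.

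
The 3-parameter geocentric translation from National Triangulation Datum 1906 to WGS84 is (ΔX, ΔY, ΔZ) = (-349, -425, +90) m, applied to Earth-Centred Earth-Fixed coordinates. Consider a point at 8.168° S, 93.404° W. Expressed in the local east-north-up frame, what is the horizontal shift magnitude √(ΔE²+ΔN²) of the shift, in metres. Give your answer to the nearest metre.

The local east axis at (φ, λ) is (−sin λ, cos λ, 0), so ΔE = −sin(-93.404°)·(-349) + cos(-93.404°)·(-425) = -323.15 m.
The local north axis is (−sin φ cos λ, −sin φ sin λ, cos φ), giving ΔN = 2.944 + 60.276 + 89.087 = 152.31 m.
Horizontal magnitude = √(ΔE² + ΔN²) = √((-323.15)² + 152.31²) = 357.24 m.

357 m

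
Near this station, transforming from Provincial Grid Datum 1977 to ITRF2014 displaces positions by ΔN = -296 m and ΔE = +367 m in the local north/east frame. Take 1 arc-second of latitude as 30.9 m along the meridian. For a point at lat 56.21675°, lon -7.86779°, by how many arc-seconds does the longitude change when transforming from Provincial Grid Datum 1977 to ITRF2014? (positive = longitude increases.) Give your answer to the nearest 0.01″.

At latitude 56.21675°, cos φ = 0.556053.
1″ of longitude at this latitude = 30.90 × cos φ = 17.1820 m, so Δλ = 367.0 / 17.1820 = 21.360″.

Δλ = 21.36″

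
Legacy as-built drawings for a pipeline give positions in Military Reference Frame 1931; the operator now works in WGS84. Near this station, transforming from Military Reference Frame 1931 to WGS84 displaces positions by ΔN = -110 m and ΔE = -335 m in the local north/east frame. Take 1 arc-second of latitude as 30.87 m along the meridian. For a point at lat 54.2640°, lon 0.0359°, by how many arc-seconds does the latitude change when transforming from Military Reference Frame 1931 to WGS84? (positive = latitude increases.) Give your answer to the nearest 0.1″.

1″ of latitude = 30.87 m, so Δφ = -110.0 / 30.87 = -3.563″.

Δφ = -3.6″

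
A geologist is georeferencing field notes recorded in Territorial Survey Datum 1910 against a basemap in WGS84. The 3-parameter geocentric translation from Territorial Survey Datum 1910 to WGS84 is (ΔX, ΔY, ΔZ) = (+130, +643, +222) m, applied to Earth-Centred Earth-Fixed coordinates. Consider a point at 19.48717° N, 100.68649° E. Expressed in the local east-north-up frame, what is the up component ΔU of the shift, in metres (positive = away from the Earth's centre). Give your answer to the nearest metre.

ΔU = 647 m

The local up (radial) axis is (cos φ cos λ, cos φ sin λ, sin φ), giving ΔU = -22.726 + 595.654 + 74.058 = 646.99 m.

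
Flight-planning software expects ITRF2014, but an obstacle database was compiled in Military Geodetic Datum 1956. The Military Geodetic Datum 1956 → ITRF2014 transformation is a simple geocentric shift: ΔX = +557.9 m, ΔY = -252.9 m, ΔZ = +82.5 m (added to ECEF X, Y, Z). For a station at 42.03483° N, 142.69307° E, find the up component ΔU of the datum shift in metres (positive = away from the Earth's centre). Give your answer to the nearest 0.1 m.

The local up (radial) axis is (cos φ cos λ, cos φ sin λ, sin φ), giving ΔU = -329.593 − 113.846 + 55.241 = -388.20 m.

ΔU = -388.2 m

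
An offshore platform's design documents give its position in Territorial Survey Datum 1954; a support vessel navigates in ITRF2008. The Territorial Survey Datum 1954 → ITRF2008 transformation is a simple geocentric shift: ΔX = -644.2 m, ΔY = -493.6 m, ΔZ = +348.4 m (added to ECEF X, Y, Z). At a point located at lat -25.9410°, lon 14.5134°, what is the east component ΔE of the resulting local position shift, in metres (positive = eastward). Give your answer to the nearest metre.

At φ = -25.9410°, λ = 14.5134°: sin φ = -0.437445, cos φ = 0.899245, sin λ = 0.250606, cos λ = 0.968089.
ΔE = −sin λ·ΔX + cos λ·ΔY = −(0.250606)·(-644.2) + (0.968089)·(-493.6) = -316.41 m.

ΔE = -316 m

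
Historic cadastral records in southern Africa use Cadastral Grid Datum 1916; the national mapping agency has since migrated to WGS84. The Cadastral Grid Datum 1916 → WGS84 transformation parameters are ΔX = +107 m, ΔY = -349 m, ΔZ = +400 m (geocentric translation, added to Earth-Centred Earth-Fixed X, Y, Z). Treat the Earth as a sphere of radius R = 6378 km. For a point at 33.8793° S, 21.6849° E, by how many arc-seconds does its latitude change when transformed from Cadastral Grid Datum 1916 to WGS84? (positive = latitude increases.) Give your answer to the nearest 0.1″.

sin φ = -0.557445, cos φ = 0.830214, sin λ = 0.369502, cos λ = 0.929230.
North component: ΔN = −sin φ cos λ·ΔX − sin φ sin λ·ΔY + cos φ·ΔZ = −(-0.557445)(0.929230)(107) − (-0.557445)(0.369502)(-349) + (0.830214)(400) = 315.62 m.
1° of latitude spans πR/180 = 111317 m, so Δφ = 315.62 / 111317 × 3600 = 10.207″.

Δφ = 10.2″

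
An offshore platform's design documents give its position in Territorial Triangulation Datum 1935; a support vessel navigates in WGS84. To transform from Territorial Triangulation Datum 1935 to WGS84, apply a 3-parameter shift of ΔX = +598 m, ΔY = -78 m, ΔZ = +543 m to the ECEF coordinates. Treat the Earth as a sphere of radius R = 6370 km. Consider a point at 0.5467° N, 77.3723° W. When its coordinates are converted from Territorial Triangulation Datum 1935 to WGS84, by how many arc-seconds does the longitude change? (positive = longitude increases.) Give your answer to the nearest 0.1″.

Δλ = 18.3″

sin φ = 0.009542, cos φ = 0.999954, sin λ = -0.975811, cos λ = 0.218615.
East component: ΔE = −sin λ·ΔX + cos λ·ΔY = −(-0.975811)(598) + (0.218615)(-78) = 566.48 m.
1° of latitude spans πR/180 = 111177 m; at latitude φ, 1° of longitude spans that × cos φ = 111172.4 m, so Δλ = 566.48 / 111172.4 × 3600 = 18.344″.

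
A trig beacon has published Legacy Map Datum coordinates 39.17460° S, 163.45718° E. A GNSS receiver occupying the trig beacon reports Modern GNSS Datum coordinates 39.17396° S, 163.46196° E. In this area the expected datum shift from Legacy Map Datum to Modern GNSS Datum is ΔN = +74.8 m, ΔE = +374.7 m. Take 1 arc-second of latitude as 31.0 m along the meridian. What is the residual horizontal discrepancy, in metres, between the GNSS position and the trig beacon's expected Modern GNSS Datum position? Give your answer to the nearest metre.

39 m

Observed coordinate differences: Δφ = +0.00064°, Δλ = +0.00478°.
Converting to metres (1° lat = 111600 m, cos φ = 0.775225): observed ΔN = 71.4 m, observed ΔE = 413.5 m.
Subtracting the expected shift leaves a residual of 71.4 − (74.8) = -3.4 m north and 413.5 − (374.7) = 38.8 m east.
Residual distance = √((-3.4)² + 38.8²) = 39.0 m.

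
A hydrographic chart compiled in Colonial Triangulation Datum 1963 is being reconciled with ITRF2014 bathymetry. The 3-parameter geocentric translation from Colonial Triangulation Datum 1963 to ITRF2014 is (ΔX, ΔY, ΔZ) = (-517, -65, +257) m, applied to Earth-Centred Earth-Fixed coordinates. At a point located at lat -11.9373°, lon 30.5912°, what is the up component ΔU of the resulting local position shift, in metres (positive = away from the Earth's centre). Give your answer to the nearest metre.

At φ = -11.9373°, λ = 30.5912°: sin φ = -0.206841, cos φ = 0.978375, sin λ = 0.508909, cos λ = 0.860820.
ΔU = cos φ cos λ·ΔX + cos φ sin λ·ΔY + sin φ·ΔZ = (0.978375)(0.860820)(-517) + (0.978375)(0.508909)(-65) + (-0.206841)(257) = -520.94 m.

ΔU = -521 m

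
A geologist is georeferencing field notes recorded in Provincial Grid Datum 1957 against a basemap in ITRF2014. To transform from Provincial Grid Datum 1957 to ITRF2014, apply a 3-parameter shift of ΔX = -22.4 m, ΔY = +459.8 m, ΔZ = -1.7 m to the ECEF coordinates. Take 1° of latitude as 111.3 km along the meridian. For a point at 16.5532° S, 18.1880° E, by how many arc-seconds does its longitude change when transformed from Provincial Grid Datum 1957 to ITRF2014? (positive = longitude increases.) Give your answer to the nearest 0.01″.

Δλ = 14.98″

sin φ = -0.284906, cos φ = 0.958556, sin λ = 0.312136, cos λ = 0.950037.
East component: ΔE = −sin λ·ΔX + cos λ·ΔY = −(0.312136)(-22.4) + (0.950037)(459.8) = 443.82 m.
1° of latitude spans 111300 m; at latitude φ, 1° of longitude spans that × cos φ = 106687.2 m, so Δλ = 443.82 / 106687.2 × 3600 = 14.976″.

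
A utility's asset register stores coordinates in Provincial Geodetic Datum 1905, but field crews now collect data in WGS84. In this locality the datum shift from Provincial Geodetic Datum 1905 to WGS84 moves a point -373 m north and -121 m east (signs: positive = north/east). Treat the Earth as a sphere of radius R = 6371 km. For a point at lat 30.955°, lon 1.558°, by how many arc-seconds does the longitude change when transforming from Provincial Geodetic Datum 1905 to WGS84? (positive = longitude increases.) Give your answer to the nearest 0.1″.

At latitude 30.955°, cos φ = 0.857572.
One radian of longitude at latitude φ spans R cos φ, so Δλ = ΔE / (R cos φ) = -121.0 / (6371000 × 0.857572) = -2.2147e-05 rad = -4.568″.

Δλ = -4.6″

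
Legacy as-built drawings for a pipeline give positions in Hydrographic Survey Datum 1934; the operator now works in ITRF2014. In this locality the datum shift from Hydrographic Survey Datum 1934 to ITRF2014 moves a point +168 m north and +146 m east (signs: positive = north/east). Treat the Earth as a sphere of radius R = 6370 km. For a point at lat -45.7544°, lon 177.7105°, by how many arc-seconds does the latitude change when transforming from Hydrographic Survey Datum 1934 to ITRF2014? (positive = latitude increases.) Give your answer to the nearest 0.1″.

On a sphere of radius R, 1 rad of latitude = R, so Δφ = ΔN / R = 168.0 / 6370000 = 2.6374e-05 rad = 5.440″.

Δφ = 5.4″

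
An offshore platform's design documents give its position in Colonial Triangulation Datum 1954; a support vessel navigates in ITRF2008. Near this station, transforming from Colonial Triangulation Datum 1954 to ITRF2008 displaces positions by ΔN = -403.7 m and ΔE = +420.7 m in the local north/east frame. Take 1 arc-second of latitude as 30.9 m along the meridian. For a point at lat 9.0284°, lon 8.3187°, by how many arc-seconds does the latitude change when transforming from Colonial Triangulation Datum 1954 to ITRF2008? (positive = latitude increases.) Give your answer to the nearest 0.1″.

Δφ = -13.1″

1″ of latitude = 30.90 m, so Δφ = -403.7 / 30.90 = -13.065″.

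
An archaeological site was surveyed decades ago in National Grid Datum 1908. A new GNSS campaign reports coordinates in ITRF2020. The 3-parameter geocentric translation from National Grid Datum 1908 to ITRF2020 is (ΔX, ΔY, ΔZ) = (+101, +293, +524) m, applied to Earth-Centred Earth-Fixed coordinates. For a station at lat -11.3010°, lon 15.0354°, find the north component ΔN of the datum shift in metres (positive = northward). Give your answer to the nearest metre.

ΔN = 548 m

The local north axis is (−sin φ cos λ, −sin φ sin λ, cos φ), giving ΔN = 19.115 + 14.895 + 513.840 = 547.85 m.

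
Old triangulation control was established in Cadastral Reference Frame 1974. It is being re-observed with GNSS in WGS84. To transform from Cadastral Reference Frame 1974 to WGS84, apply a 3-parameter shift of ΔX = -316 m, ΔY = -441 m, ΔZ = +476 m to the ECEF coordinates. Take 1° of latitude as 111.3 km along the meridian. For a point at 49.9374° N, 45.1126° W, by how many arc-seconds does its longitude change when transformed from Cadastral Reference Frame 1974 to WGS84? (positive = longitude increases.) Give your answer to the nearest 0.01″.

Δλ = -26.89″

sin φ = 0.765342, cos φ = 0.643624, sin λ = -0.708495, cos λ = 0.705716.
East component: ΔE = −sin λ·ΔX + cos λ·ΔY = −(-0.708495)(-316) + (0.705716)(-441) = -535.11 m.
1° of latitude spans 111300 m; at latitude φ, 1° of longitude spans that × cos φ = 71635.4 m, so Δλ = -535.11 / 71635.4 × 3600 = -26.891″.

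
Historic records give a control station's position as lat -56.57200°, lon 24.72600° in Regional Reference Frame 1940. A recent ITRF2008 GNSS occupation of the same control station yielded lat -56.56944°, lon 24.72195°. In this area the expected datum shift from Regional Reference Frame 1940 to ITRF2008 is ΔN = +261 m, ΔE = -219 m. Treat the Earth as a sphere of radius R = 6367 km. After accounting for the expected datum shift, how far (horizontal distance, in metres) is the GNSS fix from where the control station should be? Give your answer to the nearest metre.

Observed coordinate differences: Δφ = +0.00256°, Δλ = -0.00405°.
Converting to metres (1° lat = 111125 m, cos φ = 0.550889): observed ΔN = 284.5 m, observed ΔE = -247.9 m.
Subtracting the expected shift leaves a residual of 284.5 − (261) = 23.5 m north and -247.9 − (-219) = -28.9 m east.
Residual distance = √(23.5² + (-28.9)²) = 37.3 m.

37 m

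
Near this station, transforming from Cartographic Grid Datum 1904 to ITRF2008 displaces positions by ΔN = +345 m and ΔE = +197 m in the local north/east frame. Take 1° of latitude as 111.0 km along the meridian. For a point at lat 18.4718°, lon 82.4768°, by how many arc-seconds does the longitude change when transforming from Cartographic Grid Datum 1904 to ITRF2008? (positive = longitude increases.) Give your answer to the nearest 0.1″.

Δλ = 6.7″

At latitude 18.4718°, cos φ = 0.948480.
1° of longitude at this latitude = 111.0 × cos φ = 105.28 km, so Δλ = 197.0 / 105281.2 = 0.0018712° = 6.736″.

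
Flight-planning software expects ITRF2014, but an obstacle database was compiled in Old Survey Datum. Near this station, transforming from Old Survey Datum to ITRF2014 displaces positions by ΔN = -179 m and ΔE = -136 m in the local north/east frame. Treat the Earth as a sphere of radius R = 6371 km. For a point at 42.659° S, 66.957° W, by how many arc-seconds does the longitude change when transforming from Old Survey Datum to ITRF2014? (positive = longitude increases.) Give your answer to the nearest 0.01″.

At latitude -42.659°, cos φ = 0.735400.
One radian of longitude at latitude φ spans R cos φ, so Δλ = ΔE / (R cos φ) = -136.0 / (6371000 × 0.735400) = -2.9027e-05 rad = -5.987″.

Δλ = -5.99″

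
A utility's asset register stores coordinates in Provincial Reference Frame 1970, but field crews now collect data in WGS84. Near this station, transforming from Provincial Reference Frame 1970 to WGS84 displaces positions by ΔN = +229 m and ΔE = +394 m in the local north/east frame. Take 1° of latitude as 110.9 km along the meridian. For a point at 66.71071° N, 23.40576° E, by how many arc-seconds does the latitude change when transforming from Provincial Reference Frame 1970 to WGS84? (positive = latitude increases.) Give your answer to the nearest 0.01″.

Δφ = 7.43″

1° of latitude = 110.9 km, so Δφ = 229.0 / 110900 = 0.0020649° = 7.434″.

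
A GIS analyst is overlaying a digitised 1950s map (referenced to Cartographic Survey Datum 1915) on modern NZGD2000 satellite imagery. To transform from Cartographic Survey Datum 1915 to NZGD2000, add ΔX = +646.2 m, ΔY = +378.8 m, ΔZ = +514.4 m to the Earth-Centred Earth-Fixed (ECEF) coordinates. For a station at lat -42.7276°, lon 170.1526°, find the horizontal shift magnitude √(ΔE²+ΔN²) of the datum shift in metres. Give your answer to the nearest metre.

At φ = -42.7276°, λ = 170.1526°: sin φ = -0.678514, cos φ = 0.734588, sin λ = 0.171025, cos λ = -0.985267.
ΔE = −sin λ·ΔX + cos λ·ΔY = −(0.171025)·(646.2) + (-0.985267)·(378.8) = -483.74 m.
ΔN = −sin φ cos λ·ΔX − sin φ sin λ·ΔY + cos φ·ΔZ = −(-0.678514)(-0.985267)(646.2) − (-0.678514)(0.171025)(378.8) + (0.734588)(514.4) = -10.17 m.
Horizontal magnitude = √(ΔE² + ΔN²) = √((-483.74)² + (-10.17)²) = 483.84 m.

484 m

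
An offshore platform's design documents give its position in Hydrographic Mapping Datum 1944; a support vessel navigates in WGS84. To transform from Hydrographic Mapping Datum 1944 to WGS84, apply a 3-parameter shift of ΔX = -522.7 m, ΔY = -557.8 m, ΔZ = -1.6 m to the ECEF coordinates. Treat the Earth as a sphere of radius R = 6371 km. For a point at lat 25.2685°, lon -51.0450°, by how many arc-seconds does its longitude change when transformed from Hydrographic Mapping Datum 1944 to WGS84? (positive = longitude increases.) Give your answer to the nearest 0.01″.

sin φ = 0.426861, cos φ = 0.904317, sin λ = -0.777640, cos λ = 0.628710.
East component: ΔE = −sin λ·ΔX + cos λ·ΔY = −(-0.777640)(-522.7) + (0.628710)(-557.8) = -757.17 m.
1° of latitude spans πR/180 = 111195 m; at latitude φ, 1° of longitude spans that × cos φ = 100555.5 m, so Δλ = -757.17 / 100555.5 × 3600 = -27.107″.

Δλ = -27.11″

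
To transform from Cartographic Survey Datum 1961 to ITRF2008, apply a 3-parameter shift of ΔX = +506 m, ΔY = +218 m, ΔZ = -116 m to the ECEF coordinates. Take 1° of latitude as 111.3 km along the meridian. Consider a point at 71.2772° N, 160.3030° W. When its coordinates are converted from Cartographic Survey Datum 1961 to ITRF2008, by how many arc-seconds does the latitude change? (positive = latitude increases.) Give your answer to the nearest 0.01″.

sin φ = 0.947083, cos φ = 0.320990, sin λ = -0.337046, cos λ = -0.941488.
North component: ΔN = −sin φ cos λ·ΔX − sin φ sin λ·ΔY + cos φ·ΔZ = −(0.947083)(-0.941488)(506) − (0.947083)(-0.337046)(218) + (0.320990)(-116) = 483.54 m.
1° of latitude spans 111300 m, so Δφ = 483.54 / 111300 × 3600 = 15.640″.

Δφ = 15.64″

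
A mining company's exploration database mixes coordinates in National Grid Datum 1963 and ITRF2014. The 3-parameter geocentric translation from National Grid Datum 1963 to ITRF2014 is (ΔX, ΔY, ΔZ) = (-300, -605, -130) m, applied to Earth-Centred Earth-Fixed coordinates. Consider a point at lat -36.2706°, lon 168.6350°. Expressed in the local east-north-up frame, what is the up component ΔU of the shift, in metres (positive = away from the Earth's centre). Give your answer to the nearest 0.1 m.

ΔU = 217.9 m

At φ = -36.2706°, λ = 168.6350°: sin φ = -0.591600, cos φ = 0.806232, sin λ = 0.197058, cos λ = -0.980392.
ΔU = cos φ cos λ·ΔX + cos φ sin λ·ΔY + sin φ·ΔZ = (0.806232)(-0.980392)(-300) + (0.806232)(0.197058)(-605) + (-0.591600)(-130) = 217.92 m.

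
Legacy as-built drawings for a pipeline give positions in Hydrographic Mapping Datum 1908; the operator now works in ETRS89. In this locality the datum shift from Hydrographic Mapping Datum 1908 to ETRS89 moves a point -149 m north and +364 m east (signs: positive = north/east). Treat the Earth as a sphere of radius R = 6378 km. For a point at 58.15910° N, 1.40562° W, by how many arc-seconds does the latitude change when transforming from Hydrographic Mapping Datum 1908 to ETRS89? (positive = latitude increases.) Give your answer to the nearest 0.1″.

Δφ = -4.8″

On a sphere of radius R, 1 rad of latitude = R, so Δφ = ΔN / R = -149.0 / 6378000 = -2.3362e-05 rad = -4.819″.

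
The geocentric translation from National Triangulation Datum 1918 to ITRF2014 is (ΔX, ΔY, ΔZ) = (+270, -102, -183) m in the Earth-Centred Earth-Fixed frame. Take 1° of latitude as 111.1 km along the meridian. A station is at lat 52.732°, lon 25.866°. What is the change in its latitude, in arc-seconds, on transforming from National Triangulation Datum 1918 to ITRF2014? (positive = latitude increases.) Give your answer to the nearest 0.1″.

sin φ = 0.795812, cos φ = 0.605544, sin λ = 0.436268, cos λ = 0.899817.
North component: ΔN = −sin φ cos λ·ΔX − sin φ sin λ·ΔY + cos φ·ΔZ = −(0.795812)(0.899817)(270) − (0.795812)(0.436268)(-102) + (0.605544)(-183) = -268.74 m.
1° of latitude spans 111100 m, so Δφ = -268.74 / 111100 × 3600 = -8.708″.

Δφ = -8.7″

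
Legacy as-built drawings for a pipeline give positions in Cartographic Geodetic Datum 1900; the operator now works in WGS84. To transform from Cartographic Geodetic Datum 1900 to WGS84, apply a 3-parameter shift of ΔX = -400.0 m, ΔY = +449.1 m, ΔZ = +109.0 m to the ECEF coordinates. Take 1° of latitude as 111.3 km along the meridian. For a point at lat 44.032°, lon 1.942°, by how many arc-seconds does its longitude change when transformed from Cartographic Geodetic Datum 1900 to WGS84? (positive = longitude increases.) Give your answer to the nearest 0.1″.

sin φ = 0.695060, cos φ = 0.718952, sin λ = 0.033888, cos λ = 0.999426.
East component: ΔE = −sin λ·ΔX + cos λ·ΔY = −(0.033888)(-400.0) + (0.999426)(449.1) = 462.40 m.
1° of latitude spans 111300 m; at latitude φ, 1° of longitude spans that × cos φ = 80019.3 m, so Δλ = 462.40 / 80019.3 × 3600 = 20.803″.

Δλ = 20.8″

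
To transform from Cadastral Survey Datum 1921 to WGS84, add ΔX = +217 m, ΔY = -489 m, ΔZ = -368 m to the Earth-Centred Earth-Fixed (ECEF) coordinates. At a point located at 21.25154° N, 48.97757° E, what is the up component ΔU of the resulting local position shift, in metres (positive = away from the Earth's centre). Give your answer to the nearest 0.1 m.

The local up (radial) axis is (cos φ cos λ, cos φ sin λ, sin φ), giving ΔU = 132.743 − 343.840 − 133.386 = -344.48 m.

ΔU = -344.5 m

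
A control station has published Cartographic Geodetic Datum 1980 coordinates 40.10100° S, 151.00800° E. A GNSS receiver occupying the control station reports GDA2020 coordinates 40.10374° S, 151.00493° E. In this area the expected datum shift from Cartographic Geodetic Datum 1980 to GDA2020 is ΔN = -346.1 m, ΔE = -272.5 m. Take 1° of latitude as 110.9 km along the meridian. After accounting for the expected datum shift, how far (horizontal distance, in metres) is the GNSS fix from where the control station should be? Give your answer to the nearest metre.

Observed coordinate differences: Δφ = -0.00274°, Δλ = -0.00307°.
Converting to metres (1° lat = 110900 m, cos φ = 0.764910): observed ΔN = -303.9 m, observed ΔE = -260.4 m.
Subtracting the expected shift leaves a residual of -303.9 − (-346.1) = 42.2 m north and -260.4 − (-272.5) = 12.1 m east.
Residual distance = √(42.2² + 12.1²) = 43.9 m.

44 m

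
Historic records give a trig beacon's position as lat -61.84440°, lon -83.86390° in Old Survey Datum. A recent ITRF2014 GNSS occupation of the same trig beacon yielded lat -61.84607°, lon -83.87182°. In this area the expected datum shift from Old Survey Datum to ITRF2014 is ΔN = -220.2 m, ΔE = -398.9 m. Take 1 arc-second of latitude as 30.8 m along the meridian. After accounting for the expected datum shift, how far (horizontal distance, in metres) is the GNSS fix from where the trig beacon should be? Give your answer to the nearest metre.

Observed coordinate differences: Δφ = -0.00167°, Δλ = -0.00792°.
Converting to metres (1° lat = 110880 m, cos φ = 0.471868): observed ΔN = -185.2 m, observed ΔE = -414.4 m.
Subtracting the expected shift leaves a residual of -185.2 − (-220.2) = 35.0 m north and -414.4 − (-398.9) = -15.5 m east.
Residual distance = √(35.0² + (-15.5)²) = 38.3 m.

38 m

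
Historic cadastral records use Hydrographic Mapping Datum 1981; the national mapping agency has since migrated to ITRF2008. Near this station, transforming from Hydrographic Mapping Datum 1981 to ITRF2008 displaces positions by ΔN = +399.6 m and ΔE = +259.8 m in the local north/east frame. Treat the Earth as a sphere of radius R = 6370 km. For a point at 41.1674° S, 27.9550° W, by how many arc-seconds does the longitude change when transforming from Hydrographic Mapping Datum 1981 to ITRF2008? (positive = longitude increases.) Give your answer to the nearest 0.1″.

At latitude -41.1674°, cos φ = 0.752790.
One radian of longitude at latitude φ spans R cos φ, so Δλ = ΔE / (R cos φ) = 259.8 / (6370000 × 0.752790) = 5.4178e-05 rad = 11.175″.

Δλ = 11.2″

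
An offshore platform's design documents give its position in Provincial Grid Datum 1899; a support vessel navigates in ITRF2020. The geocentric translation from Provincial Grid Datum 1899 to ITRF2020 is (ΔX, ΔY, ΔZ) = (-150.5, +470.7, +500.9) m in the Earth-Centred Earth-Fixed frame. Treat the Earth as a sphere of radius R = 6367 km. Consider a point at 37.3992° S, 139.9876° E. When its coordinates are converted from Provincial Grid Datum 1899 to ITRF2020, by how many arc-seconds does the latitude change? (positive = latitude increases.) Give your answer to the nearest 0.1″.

Δφ = 21.1″

sin φ = -0.607365, cos φ = 0.794423, sin λ = 0.642953, cos λ = -0.765905.
North component: ΔN = −sin φ cos λ·ΔX − sin φ sin λ·ΔY + cos φ·ΔZ = −(-0.607365)(-0.765905)(-150.5) − (-0.607365)(0.642953)(470.7) + (0.794423)(500.9) = 651.75 m.
1° of latitude spans πR/180 = 111125 m, so Δφ = 651.75 / 111125 × 3600 = 21.114″.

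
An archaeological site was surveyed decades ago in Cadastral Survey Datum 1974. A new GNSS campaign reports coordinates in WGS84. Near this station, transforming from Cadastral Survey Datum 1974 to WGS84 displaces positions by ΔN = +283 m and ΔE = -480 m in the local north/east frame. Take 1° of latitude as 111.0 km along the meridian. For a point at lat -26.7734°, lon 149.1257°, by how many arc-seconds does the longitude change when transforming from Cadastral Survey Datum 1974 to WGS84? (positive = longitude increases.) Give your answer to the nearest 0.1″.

Δλ = -17.4″

At latitude -26.7734°, cos φ = 0.892795.
1° of longitude at this latitude = 111.0 × cos φ = 99.10 km, so Δλ = -480.0 / 99100.3 = -0.0048436° = -17.437″.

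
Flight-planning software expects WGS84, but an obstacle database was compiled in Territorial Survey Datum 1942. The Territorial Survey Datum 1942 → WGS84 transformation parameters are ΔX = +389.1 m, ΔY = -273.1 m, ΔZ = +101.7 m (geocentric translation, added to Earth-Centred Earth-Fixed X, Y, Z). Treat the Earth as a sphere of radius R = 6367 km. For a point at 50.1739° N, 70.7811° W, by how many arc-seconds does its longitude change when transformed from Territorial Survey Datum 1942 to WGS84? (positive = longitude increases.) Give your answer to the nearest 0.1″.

Δλ = 14.0″

sin φ = 0.767992, cos φ = 0.640460, sin λ = -0.944268, cos λ = 0.329178.
East component: ΔE = −sin λ·ΔX + cos λ·ΔY = −(-0.944268)(389.1) + (0.329178)(-273.1) = 277.52 m.
1° of latitude spans πR/180 = 111125 m; at latitude φ, 1° of longitude spans that × cos φ = 71171.1 m, so Δλ = 277.52 / 71171.1 × 3600 = 14.037″.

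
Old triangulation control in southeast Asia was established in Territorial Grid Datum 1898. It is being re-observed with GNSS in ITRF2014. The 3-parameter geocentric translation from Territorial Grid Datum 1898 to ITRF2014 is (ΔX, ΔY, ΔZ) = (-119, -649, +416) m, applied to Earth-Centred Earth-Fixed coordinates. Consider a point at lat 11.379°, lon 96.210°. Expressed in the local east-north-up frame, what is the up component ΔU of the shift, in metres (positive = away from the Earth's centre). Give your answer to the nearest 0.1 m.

ΔU = -537.8 m

The local up (radial) axis is (cos φ cos λ, cos φ sin λ, sin φ), giving ΔU = 12.620 − 632.510 + 82.076 = -537.81 m.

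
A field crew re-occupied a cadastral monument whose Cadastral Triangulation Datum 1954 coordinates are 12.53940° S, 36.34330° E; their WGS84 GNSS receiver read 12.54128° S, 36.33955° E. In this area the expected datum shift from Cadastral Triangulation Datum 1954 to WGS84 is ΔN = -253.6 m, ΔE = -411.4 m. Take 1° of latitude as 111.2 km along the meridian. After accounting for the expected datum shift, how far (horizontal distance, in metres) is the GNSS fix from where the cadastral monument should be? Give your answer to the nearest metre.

45 m

Observed coordinate differences: Δφ = -0.00188°, Δλ = -0.00375°.
Converting to metres (1° lat = 111200 m, cos φ = 0.976147): observed ΔN = -209.1 m, observed ΔE = -407.1 m.
Subtracting the expected shift leaves a residual of -209.1 − (-253.6) = 44.5 m north and -407.1 − (-411.4) = 4.3 m east.
Residual distance = √(44.5² + 4.3²) = 44.8 m.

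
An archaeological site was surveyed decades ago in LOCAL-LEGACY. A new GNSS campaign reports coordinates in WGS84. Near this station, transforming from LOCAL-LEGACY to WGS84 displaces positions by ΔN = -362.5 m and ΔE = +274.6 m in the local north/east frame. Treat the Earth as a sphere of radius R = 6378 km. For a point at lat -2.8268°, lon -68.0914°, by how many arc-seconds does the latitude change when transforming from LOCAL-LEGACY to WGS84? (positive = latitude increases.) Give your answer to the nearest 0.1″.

Δφ = -11.7″

On a sphere of radius R, 1 rad of latitude = R, so Δφ = ΔN / R = -362.5 / 6378000 = -5.6836e-05 rad = -11.723″.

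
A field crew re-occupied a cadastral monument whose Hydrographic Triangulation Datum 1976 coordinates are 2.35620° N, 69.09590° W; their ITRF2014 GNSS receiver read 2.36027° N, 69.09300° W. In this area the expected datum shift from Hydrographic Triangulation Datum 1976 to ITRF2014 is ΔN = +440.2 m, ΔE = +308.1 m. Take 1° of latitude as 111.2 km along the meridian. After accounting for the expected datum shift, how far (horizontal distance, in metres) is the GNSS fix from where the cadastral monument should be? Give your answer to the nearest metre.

19 m

Observed coordinate differences: Δφ = +0.00407°, Δλ = +0.00290°.
Converting to metres (1° lat = 111200 m, cos φ = 0.999155): observed ΔN = 452.6 m, observed ΔE = 322.2 m.
Subtracting the expected shift leaves a residual of 452.6 − (440.2) = 12.4 m north and 322.2 − (308.1) = 14.1 m east.
Residual distance = √(12.4² + 14.1²) = 18.8 m.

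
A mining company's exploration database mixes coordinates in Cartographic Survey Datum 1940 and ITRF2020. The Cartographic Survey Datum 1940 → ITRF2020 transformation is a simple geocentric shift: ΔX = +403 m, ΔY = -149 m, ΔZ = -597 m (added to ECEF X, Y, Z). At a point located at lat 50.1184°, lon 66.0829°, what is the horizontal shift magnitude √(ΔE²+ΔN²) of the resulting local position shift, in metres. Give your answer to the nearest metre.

589 m

At φ = 50.1184°, λ = 66.0829°: sin φ = 0.767371, cos φ = 0.641203, sin λ = 0.914133, cos λ = 0.405414.
ΔE = −sin λ·ΔX + cos λ·ΔY = −(0.914133)·(403) + (0.405414)·(-149) = -428.80 m.
ΔN = −sin φ cos λ·ΔX − sin φ sin λ·ΔY + cos φ·ΔZ = −(0.767371)(0.405414)(403) − (0.767371)(0.914133)(-149) + (0.641203)(-597) = -403.65 m.
Horizontal magnitude = √(ΔE² + ΔN²) = √((-428.80)² + (-403.65)²) = 588.90 m.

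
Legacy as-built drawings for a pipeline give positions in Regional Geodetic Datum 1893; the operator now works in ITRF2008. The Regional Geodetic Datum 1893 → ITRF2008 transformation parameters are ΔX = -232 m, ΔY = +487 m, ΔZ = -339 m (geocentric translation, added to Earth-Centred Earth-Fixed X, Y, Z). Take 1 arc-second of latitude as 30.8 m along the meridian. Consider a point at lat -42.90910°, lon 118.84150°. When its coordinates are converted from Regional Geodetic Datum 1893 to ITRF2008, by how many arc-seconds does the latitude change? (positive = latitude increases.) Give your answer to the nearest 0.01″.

Δφ = 3.84″

sin φ = -0.680837, cos φ = 0.732435, sin λ = 0.875958, cos λ = -0.482388.
North component: ΔN = −sin φ cos λ·ΔX − sin φ sin λ·ΔY + cos φ·ΔZ = −(-0.680837)(-0.482388)(-232) − (-0.680837)(0.875958)(487) + (0.732435)(-339) = 118.34 m.
1° of latitude spans 3600 × 30.80 = 110880 m, so Δφ = 118.34 / 110880 × 3600 = 3.842″.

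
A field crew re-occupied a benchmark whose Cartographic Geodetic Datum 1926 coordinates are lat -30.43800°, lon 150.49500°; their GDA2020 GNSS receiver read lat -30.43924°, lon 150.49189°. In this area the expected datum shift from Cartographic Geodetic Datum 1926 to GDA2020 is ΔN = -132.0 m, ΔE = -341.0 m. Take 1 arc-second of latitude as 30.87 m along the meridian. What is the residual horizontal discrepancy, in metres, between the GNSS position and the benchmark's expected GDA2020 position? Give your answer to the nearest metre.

Observed coordinate differences: Δφ = -0.00124°, Δλ = -0.00311°.
Converting to metres (1° lat = 111132 m, cos φ = 0.862178): observed ΔN = -137.8 m, observed ΔE = -298.0 m.
Subtracting the expected shift leaves a residual of -137.8 − (-132.0) = -5.8 m north and -298.0 − (-341.0) = 43.0 m east.
Residual distance = √((-5.8)² + 43.0²) = 43.4 m.

43 m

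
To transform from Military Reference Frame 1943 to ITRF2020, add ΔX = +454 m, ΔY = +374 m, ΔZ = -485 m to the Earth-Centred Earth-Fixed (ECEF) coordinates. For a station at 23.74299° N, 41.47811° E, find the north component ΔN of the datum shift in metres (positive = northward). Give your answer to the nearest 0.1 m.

ΔN = -680.6 m

The local north axis is (−sin φ cos λ, −sin φ sin λ, cos φ), giving ΔN = -136.952 − 99.738 − 443.950 = -680.64 m.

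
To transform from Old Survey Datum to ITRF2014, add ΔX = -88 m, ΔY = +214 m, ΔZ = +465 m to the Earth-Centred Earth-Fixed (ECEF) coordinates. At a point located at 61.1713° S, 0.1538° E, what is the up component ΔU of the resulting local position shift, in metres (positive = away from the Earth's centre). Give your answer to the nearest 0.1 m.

At φ = -61.1713°, λ = 0.1538°: sin φ = -0.876065, cos φ = 0.482193, sin λ = 0.002684, cos λ = 0.999996.
ΔU = cos φ cos λ·ΔX + cos φ sin λ·ΔY + sin φ·ΔZ = (0.482193)(0.999996)(-88) + (0.482193)(0.002684)(214) + (-0.876065)(465) = -449.53 m.

ΔU = -449.5 m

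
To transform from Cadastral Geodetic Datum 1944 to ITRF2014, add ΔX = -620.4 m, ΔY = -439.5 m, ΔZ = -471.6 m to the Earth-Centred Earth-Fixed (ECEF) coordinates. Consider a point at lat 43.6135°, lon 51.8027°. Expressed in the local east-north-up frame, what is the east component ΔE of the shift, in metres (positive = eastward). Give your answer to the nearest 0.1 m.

At φ = 43.6135°, λ = 51.8027°: sin φ = 0.689790, cos φ = 0.724009, sin λ = 0.785886, cos λ = 0.618371.
ΔE = −sin λ·ΔX + cos λ·ΔY = −(0.785886)·(-620.4) + (0.618371)·(-439.5) = 215.79 m.

ΔE = 215.8 m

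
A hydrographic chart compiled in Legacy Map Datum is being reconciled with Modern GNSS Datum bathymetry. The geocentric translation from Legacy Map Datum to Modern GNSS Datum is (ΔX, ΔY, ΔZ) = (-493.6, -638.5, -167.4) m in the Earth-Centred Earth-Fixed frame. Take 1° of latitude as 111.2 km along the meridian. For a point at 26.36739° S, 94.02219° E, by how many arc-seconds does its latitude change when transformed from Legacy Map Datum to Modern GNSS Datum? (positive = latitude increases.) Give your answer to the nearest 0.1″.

Δφ = -13.5″

sin φ = -0.444125, cos φ = 0.895965, sin λ = 0.997537, cos λ = -0.070143.
North component: ΔN = −sin φ cos λ·ΔX − sin φ sin λ·ΔY + cos φ·ΔZ = −(-0.444125)(-0.070143)(-493.6) − (-0.444125)(0.997537)(-638.5) + (0.895965)(-167.4) = -417.48 m.
1° of latitude spans 111200 m, so Δφ = -417.48 / 111200 × 3600 = -13.516″.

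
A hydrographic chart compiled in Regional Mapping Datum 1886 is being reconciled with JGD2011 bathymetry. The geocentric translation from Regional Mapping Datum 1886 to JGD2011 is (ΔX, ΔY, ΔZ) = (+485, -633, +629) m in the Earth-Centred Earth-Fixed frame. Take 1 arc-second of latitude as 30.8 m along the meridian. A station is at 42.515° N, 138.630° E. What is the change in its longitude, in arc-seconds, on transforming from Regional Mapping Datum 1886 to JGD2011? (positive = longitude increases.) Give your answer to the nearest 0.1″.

sin φ = 0.675783, cos φ = 0.737100, sin λ = 0.660919, cos λ = -0.750457.
East component: ΔE = −sin λ·ΔX + cos λ·ΔY = −(0.660919)(485) + (-0.750457)(-633) = 154.49 m.
1° of latitude spans 3600 × 30.80 = 110880 m; at latitude φ, 1° of longitude spans that × cos φ = 81729.7 m, so Δλ = 154.49 / 81729.7 × 3600 = 6.805″.

Δλ = 6.8″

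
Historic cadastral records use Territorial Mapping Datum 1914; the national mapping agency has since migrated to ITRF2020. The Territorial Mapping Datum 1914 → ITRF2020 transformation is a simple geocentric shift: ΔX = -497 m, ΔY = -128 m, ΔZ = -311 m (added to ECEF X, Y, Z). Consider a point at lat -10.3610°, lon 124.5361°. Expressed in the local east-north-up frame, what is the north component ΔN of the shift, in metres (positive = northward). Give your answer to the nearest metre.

ΔN = -274 m

The local north axis is (−sin φ cos λ, −sin φ sin λ, cos φ), giving ΔN = 50.675 − 18.964 − 305.929 = -274.22 m.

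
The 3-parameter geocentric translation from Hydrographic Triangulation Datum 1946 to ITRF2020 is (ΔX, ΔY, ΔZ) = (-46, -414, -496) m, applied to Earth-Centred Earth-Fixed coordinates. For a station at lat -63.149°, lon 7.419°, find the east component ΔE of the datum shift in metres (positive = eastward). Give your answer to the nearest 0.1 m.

ΔE = -404.6 m

At φ = -63.149°, λ = 7.419°: sin φ = -0.892184, cos φ = 0.451672, sin λ = 0.129124, cos λ = 0.991628.
ΔE = −sin λ·ΔX + cos λ·ΔY = −(0.129124)·(-46) + (0.991628)·(-414) = -404.59 m.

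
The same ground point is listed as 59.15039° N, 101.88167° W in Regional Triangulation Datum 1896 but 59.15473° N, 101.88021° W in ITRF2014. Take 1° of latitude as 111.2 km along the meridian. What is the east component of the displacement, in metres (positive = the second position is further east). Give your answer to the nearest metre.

ΔE = 83 m

Δφ = 59.15473° − 59.15039° = +0.00434°; Δλ = -101.88021° − -101.88167° = +0.00146°.
ΔN = Δφ × 111200 = 482.6 m; ΔE = Δλ × 111200 × cos(59.15039°) = +0.00146 × 111200 × 0.512786 = 83.3 m.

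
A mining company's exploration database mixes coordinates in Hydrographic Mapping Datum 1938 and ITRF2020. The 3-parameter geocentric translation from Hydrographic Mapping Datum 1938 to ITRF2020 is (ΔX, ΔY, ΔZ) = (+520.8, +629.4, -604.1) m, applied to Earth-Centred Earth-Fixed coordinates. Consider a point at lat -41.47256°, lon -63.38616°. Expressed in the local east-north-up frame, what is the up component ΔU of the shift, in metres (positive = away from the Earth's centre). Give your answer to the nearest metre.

The local up (radial) axis is (cos φ cos λ, cos φ sin λ, sin φ), giving ΔU = 174.809 − 421.625 + 400.072 = 153.26 m.

ΔU = 153 m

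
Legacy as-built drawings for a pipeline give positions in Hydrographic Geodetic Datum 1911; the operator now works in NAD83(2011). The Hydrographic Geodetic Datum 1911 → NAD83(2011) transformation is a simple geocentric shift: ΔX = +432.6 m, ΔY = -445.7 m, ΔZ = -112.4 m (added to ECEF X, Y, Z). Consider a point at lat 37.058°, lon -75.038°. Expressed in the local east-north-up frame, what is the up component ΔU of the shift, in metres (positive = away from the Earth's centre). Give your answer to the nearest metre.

The local up (radial) axis is (cos φ cos λ, cos φ sin λ, sin φ), giving ΔU = 89.130 + 343.622 − 67.735 = 365.02 m.

ΔU = 365 m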